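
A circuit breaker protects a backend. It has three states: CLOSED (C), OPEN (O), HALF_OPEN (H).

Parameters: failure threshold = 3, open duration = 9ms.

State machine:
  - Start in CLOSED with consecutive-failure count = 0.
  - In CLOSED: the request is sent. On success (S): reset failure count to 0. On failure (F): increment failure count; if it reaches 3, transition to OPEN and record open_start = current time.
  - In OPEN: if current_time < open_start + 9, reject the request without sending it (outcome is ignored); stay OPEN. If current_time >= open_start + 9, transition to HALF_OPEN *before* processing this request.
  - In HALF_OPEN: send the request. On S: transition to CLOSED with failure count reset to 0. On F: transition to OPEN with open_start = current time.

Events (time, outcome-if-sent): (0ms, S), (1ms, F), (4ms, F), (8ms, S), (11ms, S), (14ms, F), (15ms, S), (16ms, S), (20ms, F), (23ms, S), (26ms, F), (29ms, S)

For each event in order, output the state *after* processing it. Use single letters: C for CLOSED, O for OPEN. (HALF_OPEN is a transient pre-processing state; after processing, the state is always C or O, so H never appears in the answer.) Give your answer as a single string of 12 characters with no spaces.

State after each event:
  event#1 t=0ms outcome=S: state=CLOSED
  event#2 t=1ms outcome=F: state=CLOSED
  event#3 t=4ms outcome=F: state=CLOSED
  event#4 t=8ms outcome=S: state=CLOSED
  event#5 t=11ms outcome=S: state=CLOSED
  event#6 t=14ms outcome=F: state=CLOSED
  event#7 t=15ms outcome=S: state=CLOSED
  event#8 t=16ms outcome=S: state=CLOSED
  event#9 t=20ms outcome=F: state=CLOSED
  event#10 t=23ms outcome=S: state=CLOSED
  event#11 t=26ms outcome=F: state=CLOSED
  event#12 t=29ms outcome=S: state=CLOSED

Answer: CCCCCCCCCCCC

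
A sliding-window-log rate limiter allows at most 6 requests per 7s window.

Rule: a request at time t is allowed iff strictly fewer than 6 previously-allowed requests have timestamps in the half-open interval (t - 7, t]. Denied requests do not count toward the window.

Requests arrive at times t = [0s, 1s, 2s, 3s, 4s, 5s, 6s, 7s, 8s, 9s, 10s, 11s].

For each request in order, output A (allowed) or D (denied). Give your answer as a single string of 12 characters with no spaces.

Answer: AAAAAADAAAAA

Derivation:
Tracking allowed requests in the window:
  req#1 t=0s: ALLOW
  req#2 t=1s: ALLOW
  req#3 t=2s: ALLOW
  req#4 t=3s: ALLOW
  req#5 t=4s: ALLOW
  req#6 t=5s: ALLOW
  req#7 t=6s: DENY
  req#8 t=7s: ALLOW
  req#9 t=8s: ALLOW
  req#10 t=9s: ALLOW
  req#11 t=10s: ALLOW
  req#12 t=11s: ALLOW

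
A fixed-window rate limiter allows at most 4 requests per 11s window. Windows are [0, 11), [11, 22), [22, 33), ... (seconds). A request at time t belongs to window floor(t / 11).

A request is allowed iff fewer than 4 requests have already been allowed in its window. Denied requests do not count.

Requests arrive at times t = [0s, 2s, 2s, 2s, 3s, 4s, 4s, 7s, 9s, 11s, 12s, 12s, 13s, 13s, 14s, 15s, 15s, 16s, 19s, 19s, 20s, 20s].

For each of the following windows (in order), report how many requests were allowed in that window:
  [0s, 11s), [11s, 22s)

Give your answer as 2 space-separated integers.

Processing requests:
  req#1 t=0s (window 0): ALLOW
  req#2 t=2s (window 0): ALLOW
  req#3 t=2s (window 0): ALLOW
  req#4 t=2s (window 0): ALLOW
  req#5 t=3s (window 0): DENY
  req#6 t=4s (window 0): DENY
  req#7 t=4s (window 0): DENY
  req#8 t=7s (window 0): DENY
  req#9 t=9s (window 0): DENY
  req#10 t=11s (window 1): ALLOW
  req#11 t=12s (window 1): ALLOW
  req#12 t=12s (window 1): ALLOW
  req#13 t=13s (window 1): ALLOW
  req#14 t=13s (window 1): DENY
  req#15 t=14s (window 1): DENY
  req#16 t=15s (window 1): DENY
  req#17 t=15s (window 1): DENY
  req#18 t=16s (window 1): DENY
  req#19 t=19s (window 1): DENY
  req#20 t=19s (window 1): DENY
  req#21 t=20s (window 1): DENY
  req#22 t=20s (window 1): DENY

Allowed counts by window: 4 4

Answer: 4 4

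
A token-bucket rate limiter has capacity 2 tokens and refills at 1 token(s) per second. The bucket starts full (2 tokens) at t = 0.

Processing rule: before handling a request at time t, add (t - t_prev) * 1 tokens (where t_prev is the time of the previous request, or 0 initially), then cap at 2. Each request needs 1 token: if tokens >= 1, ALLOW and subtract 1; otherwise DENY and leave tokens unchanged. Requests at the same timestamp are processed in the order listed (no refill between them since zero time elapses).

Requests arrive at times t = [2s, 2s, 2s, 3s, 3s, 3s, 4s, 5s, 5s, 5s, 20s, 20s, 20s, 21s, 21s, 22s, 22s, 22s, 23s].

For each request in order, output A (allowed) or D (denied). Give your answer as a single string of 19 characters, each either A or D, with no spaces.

Answer: AADADDAADDAADADADDA

Derivation:
Simulating step by step:
  req#1 t=2s: ALLOW
  req#2 t=2s: ALLOW
  req#3 t=2s: DENY
  req#4 t=3s: ALLOW
  req#5 t=3s: DENY
  req#6 t=3s: DENY
  req#7 t=4s: ALLOW
  req#8 t=5s: ALLOW
  req#9 t=5s: DENY
  req#10 t=5s: DENY
  req#11 t=20s: ALLOW
  req#12 t=20s: ALLOW
  req#13 t=20s: DENY
  req#14 t=21s: ALLOW
  req#15 t=21s: DENY
  req#16 t=22s: ALLOW
  req#17 t=22s: DENY
  req#18 t=22s: DENY
  req#19 t=23s: ALLOW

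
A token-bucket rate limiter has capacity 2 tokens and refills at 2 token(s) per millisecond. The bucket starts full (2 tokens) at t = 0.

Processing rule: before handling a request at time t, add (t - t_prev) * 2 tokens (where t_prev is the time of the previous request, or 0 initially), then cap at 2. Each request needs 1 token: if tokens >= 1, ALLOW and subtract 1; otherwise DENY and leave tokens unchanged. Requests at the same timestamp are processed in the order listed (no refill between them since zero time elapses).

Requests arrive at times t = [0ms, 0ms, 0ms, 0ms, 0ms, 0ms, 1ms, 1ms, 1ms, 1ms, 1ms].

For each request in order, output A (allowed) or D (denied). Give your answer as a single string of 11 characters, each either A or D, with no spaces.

Answer: AADDDDAADDD

Derivation:
Simulating step by step:
  req#1 t=0ms: ALLOW
  req#2 t=0ms: ALLOW
  req#3 t=0ms: DENY
  req#4 t=0ms: DENY
  req#5 t=0ms: DENY
  req#6 t=0ms: DENY
  req#7 t=1ms: ALLOW
  req#8 t=1ms: ALLOW
  req#9 t=1ms: DENY
  req#10 t=1ms: DENY
  req#11 t=1ms: DENY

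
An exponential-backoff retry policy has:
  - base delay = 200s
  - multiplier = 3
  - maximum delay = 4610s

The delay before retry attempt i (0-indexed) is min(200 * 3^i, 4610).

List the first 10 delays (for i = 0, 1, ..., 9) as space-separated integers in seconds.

Computing each delay:
  i=0: min(200*3^0, 4610) = 200
  i=1: min(200*3^1, 4610) = 600
  i=2: min(200*3^2, 4610) = 1800
  i=3: min(200*3^3, 4610) = 4610
  i=4: min(200*3^4, 4610) = 4610
  i=5: min(200*3^5, 4610) = 4610
  i=6: min(200*3^6, 4610) = 4610
  i=7: min(200*3^7, 4610) = 4610
  i=8: min(200*3^8, 4610) = 4610
  i=9: min(200*3^9, 4610) = 4610

Answer: 200 600 1800 4610 4610 4610 4610 4610 4610 4610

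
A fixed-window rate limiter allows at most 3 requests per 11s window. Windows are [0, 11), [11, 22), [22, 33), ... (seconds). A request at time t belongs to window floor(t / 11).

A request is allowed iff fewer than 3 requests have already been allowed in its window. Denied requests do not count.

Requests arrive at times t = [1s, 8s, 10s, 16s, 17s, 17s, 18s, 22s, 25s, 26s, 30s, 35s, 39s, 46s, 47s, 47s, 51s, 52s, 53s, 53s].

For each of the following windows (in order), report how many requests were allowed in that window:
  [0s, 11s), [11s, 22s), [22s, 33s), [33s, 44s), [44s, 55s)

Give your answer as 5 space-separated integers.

Processing requests:
  req#1 t=1s (window 0): ALLOW
  req#2 t=8s (window 0): ALLOW
  req#3 t=10s (window 0): ALLOW
  req#4 t=16s (window 1): ALLOW
  req#5 t=17s (window 1): ALLOW
  req#6 t=17s (window 1): ALLOW
  req#7 t=18s (window 1): DENY
  req#8 t=22s (window 2): ALLOW
  req#9 t=25s (window 2): ALLOW
  req#10 t=26s (window 2): ALLOW
  req#11 t=30s (window 2): DENY
  req#12 t=35s (window 3): ALLOW
  req#13 t=39s (window 3): ALLOW
  req#14 t=46s (window 4): ALLOW
  req#15 t=47s (window 4): ALLOW
  req#16 t=47s (window 4): ALLOW
  req#17 t=51s (window 4): DENY
  req#18 t=52s (window 4): DENY
  req#19 t=53s (window 4): DENY
  req#20 t=53s (window 4): DENY

Allowed counts by window: 3 3 3 2 3

Answer: 3 3 3 2 3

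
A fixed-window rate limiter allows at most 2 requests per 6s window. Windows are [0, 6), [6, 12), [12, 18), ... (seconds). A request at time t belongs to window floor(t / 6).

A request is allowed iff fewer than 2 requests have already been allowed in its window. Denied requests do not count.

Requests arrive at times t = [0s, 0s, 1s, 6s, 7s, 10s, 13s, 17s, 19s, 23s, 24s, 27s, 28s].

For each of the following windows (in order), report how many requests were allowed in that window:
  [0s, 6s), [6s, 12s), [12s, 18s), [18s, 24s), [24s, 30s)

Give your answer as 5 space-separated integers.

Answer: 2 2 2 2 2

Derivation:
Processing requests:
  req#1 t=0s (window 0): ALLOW
  req#2 t=0s (window 0): ALLOW
  req#3 t=1s (window 0): DENY
  req#4 t=6s (window 1): ALLOW
  req#5 t=7s (window 1): ALLOW
  req#6 t=10s (window 1): DENY
  req#7 t=13s (window 2): ALLOW
  req#8 t=17s (window 2): ALLOW
  req#9 t=19s (window 3): ALLOW
  req#10 t=23s (window 3): ALLOW
  req#11 t=24s (window 4): ALLOW
  req#12 t=27s (window 4): ALLOW
  req#13 t=28s (window 4): DENY

Allowed counts by window: 2 2 2 2 2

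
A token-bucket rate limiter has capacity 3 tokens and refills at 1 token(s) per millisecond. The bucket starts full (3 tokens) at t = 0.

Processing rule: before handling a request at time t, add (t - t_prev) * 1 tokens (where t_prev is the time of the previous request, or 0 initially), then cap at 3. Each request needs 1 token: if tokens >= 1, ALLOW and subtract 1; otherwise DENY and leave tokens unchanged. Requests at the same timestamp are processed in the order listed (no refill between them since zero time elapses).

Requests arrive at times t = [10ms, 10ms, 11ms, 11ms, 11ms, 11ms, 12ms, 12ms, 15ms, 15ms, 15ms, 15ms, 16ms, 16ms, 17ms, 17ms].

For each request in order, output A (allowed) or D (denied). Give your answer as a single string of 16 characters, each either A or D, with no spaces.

Answer: AAAADDADAAADADAD

Derivation:
Simulating step by step:
  req#1 t=10ms: ALLOW
  req#2 t=10ms: ALLOW
  req#3 t=11ms: ALLOW
  req#4 t=11ms: ALLOW
  req#5 t=11ms: DENY
  req#6 t=11ms: DENY
  req#7 t=12ms: ALLOW
  req#8 t=12ms: DENY
  req#9 t=15ms: ALLOW
  req#10 t=15ms: ALLOW
  req#11 t=15ms: ALLOW
  req#12 t=15ms: DENY
  req#13 t=16ms: ALLOW
  req#14 t=16ms: DENY
  req#15 t=17ms: ALLOW
  req#16 t=17ms: DENY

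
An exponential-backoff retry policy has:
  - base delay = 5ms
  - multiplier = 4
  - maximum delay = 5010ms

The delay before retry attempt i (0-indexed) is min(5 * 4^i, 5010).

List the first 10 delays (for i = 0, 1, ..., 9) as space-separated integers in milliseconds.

Computing each delay:
  i=0: min(5*4^0, 5010) = 5
  i=1: min(5*4^1, 5010) = 20
  i=2: min(5*4^2, 5010) = 80
  i=3: min(5*4^3, 5010) = 320
  i=4: min(5*4^4, 5010) = 1280
  i=5: min(5*4^5, 5010) = 5010
  i=6: min(5*4^6, 5010) = 5010
  i=7: min(5*4^7, 5010) = 5010
  i=8: min(5*4^8, 5010) = 5010
  i=9: min(5*4^9, 5010) = 5010

Answer: 5 20 80 320 1280 5010 5010 5010 5010 5010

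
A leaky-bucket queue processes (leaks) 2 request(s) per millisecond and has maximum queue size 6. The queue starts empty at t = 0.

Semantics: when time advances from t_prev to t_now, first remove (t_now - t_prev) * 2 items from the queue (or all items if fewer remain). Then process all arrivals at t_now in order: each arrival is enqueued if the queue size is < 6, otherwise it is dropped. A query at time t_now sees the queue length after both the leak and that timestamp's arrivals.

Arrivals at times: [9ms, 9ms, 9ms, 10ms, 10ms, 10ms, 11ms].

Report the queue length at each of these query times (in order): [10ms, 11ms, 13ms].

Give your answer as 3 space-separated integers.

Answer: 4 3 0

Derivation:
Queue lengths at query times:
  query t=10ms: backlog = 4
  query t=11ms: backlog = 3
  query t=13ms: backlog = 0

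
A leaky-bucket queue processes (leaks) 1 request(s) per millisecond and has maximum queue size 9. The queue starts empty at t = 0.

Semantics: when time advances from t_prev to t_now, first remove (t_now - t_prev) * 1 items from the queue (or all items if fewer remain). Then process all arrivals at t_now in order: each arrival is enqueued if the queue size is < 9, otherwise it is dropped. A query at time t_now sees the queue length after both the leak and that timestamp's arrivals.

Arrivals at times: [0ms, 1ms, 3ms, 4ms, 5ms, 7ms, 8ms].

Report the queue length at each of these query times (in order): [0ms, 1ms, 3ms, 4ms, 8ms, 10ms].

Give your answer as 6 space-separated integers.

Queue lengths at query times:
  query t=0ms: backlog = 1
  query t=1ms: backlog = 1
  query t=3ms: backlog = 1
  query t=4ms: backlog = 1
  query t=8ms: backlog = 1
  query t=10ms: backlog = 0

Answer: 1 1 1 1 1 0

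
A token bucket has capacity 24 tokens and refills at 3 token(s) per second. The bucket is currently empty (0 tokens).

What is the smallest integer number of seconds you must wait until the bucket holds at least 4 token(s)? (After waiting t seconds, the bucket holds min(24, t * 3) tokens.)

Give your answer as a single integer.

Need t * 3 >= 4, so t >= 4/3.
Smallest integer t = ceil(4/3) = 2.

Answer: 2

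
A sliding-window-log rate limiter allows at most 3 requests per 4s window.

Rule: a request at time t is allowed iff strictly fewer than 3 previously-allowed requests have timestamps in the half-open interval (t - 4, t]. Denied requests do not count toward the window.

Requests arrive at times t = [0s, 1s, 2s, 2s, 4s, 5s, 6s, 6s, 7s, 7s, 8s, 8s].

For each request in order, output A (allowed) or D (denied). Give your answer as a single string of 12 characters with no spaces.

Answer: AAADAAADDDAD

Derivation:
Tracking allowed requests in the window:
  req#1 t=0s: ALLOW
  req#2 t=1s: ALLOW
  req#3 t=2s: ALLOW
  req#4 t=2s: DENY
  req#5 t=4s: ALLOW
  req#6 t=5s: ALLOW
  req#7 t=6s: ALLOW
  req#8 t=6s: DENY
  req#9 t=7s: DENY
  req#10 t=7s: DENY
  req#11 t=8s: ALLOW
  req#12 t=8s: DENY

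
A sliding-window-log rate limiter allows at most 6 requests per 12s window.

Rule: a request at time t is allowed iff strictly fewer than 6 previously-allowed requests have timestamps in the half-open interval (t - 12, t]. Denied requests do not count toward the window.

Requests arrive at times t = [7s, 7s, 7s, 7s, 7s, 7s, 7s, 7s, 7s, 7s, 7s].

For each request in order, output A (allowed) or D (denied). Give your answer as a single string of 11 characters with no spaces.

Tracking allowed requests in the window:
  req#1 t=7s: ALLOW
  req#2 t=7s: ALLOW
  req#3 t=7s: ALLOW
  req#4 t=7s: ALLOW
  req#5 t=7s: ALLOW
  req#6 t=7s: ALLOW
  req#7 t=7s: DENY
  req#8 t=7s: DENY
  req#9 t=7s: DENY
  req#10 t=7s: DENY
  req#11 t=7s: DENY

Answer: AAAAAADDDDD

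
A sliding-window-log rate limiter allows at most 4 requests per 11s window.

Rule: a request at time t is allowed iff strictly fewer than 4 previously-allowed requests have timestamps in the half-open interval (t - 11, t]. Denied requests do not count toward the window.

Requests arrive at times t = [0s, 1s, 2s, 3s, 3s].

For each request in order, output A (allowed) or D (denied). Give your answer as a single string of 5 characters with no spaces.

Tracking allowed requests in the window:
  req#1 t=0s: ALLOW
  req#2 t=1s: ALLOW
  req#3 t=2s: ALLOW
  req#4 t=3s: ALLOW
  req#5 t=3s: DENY

Answer: AAAAD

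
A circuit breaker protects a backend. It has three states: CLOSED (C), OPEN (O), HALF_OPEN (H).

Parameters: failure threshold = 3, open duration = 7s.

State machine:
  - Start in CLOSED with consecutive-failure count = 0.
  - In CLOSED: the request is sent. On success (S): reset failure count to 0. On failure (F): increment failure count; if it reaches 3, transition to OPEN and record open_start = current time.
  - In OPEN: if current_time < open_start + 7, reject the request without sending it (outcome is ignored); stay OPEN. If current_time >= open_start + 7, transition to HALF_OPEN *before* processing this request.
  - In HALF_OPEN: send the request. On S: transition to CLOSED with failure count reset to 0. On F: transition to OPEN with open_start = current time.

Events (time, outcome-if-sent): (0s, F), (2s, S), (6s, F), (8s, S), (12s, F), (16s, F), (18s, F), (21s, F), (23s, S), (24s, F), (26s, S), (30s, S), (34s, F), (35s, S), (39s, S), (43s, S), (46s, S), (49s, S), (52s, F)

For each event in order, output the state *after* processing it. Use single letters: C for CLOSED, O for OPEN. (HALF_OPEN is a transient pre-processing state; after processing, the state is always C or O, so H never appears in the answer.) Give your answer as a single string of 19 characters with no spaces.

State after each event:
  event#1 t=0s outcome=F: state=CLOSED
  event#2 t=2s outcome=S: state=CLOSED
  event#3 t=6s outcome=F: state=CLOSED
  event#4 t=8s outcome=S: state=CLOSED
  event#5 t=12s outcome=F: state=CLOSED
  event#6 t=16s outcome=F: state=CLOSED
  event#7 t=18s outcome=F: state=OPEN
  event#8 t=21s outcome=F: state=OPEN
  event#9 t=23s outcome=S: state=OPEN
  event#10 t=24s outcome=F: state=OPEN
  event#11 t=26s outcome=S: state=CLOSED
  event#12 t=30s outcome=S: state=CLOSED
  event#13 t=34s outcome=F: state=CLOSED
  event#14 t=35s outcome=S: state=CLOSED
  event#15 t=39s outcome=S: state=CLOSED
  event#16 t=43s outcome=S: state=CLOSED
  event#17 t=46s outcome=S: state=CLOSED
  event#18 t=49s outcome=S: state=CLOSED
  event#19 t=52s outcome=F: state=CLOSED

Answer: CCCCCCOOOOCCCCCCCCC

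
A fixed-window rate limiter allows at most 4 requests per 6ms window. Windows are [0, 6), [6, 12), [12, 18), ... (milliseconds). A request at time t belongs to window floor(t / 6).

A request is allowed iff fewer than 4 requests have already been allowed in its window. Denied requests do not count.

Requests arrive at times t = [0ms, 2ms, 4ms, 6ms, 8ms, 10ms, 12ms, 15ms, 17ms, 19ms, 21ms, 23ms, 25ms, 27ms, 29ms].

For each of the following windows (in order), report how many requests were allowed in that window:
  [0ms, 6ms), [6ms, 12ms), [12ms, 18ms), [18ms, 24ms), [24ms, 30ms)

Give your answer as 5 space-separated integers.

Answer: 3 3 3 3 3

Derivation:
Processing requests:
  req#1 t=0ms (window 0): ALLOW
  req#2 t=2ms (window 0): ALLOW
  req#3 t=4ms (window 0): ALLOW
  req#4 t=6ms (window 1): ALLOW
  req#5 t=8ms (window 1): ALLOW
  req#6 t=10ms (window 1): ALLOW
  req#7 t=12ms (window 2): ALLOW
  req#8 t=15ms (window 2): ALLOW
  req#9 t=17ms (window 2): ALLOW
  req#10 t=19ms (window 3): ALLOW
  req#11 t=21ms (window 3): ALLOW
  req#12 t=23ms (window 3): ALLOW
  req#13 t=25ms (window 4): ALLOW
  req#14 t=27ms (window 4): ALLOW
  req#15 t=29ms (window 4): ALLOW

Allowed counts by window: 3 3 3 3 3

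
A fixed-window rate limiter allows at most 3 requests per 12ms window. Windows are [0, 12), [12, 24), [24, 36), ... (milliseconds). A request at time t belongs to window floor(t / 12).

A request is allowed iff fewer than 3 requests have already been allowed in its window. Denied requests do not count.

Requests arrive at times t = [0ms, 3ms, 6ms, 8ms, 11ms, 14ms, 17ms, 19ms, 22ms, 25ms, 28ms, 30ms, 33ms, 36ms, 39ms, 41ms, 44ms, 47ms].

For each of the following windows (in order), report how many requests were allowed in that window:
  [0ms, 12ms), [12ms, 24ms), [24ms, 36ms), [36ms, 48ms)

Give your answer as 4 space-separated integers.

Answer: 3 3 3 3

Derivation:
Processing requests:
  req#1 t=0ms (window 0): ALLOW
  req#2 t=3ms (window 0): ALLOW
  req#3 t=6ms (window 0): ALLOW
  req#4 t=8ms (window 0): DENY
  req#5 t=11ms (window 0): DENY
  req#6 t=14ms (window 1): ALLOW
  req#7 t=17ms (window 1): ALLOW
  req#8 t=19ms (window 1): ALLOW
  req#9 t=22ms (window 1): DENY
  req#10 t=25ms (window 2): ALLOW
  req#11 t=28ms (window 2): ALLOW
  req#12 t=30ms (window 2): ALLOW
  req#13 t=33ms (window 2): DENY
  req#14 t=36ms (window 3): ALLOW
  req#15 t=39ms (window 3): ALLOW
  req#16 t=41ms (window 3): ALLOW
  req#17 t=44ms (window 3): DENY
  req#18 t=47ms (window 3): DENY

Allowed counts by window: 3 3 3 3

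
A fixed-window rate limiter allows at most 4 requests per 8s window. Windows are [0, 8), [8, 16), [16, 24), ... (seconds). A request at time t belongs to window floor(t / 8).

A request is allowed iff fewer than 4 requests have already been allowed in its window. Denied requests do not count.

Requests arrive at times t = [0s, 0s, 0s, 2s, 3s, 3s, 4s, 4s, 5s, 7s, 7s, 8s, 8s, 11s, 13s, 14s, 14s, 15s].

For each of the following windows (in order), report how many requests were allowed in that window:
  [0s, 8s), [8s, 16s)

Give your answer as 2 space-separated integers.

Processing requests:
  req#1 t=0s (window 0): ALLOW
  req#2 t=0s (window 0): ALLOW
  req#3 t=0s (window 0): ALLOW
  req#4 t=2s (window 0): ALLOW
  req#5 t=3s (window 0): DENY
  req#6 t=3s (window 0): DENY
  req#7 t=4s (window 0): DENY
  req#8 t=4s (window 0): DENY
  req#9 t=5s (window 0): DENY
  req#10 t=7s (window 0): DENY
  req#11 t=7s (window 0): DENY
  req#12 t=8s (window 1): ALLOW
  req#13 t=8s (window 1): ALLOW
  req#14 t=11s (window 1): ALLOW
  req#15 t=13s (window 1): ALLOW
  req#16 t=14s (window 1): DENY
  req#17 t=14s (window 1): DENY
  req#18 t=15s (window 1): DENY

Allowed counts by window: 4 4

Answer: 4 4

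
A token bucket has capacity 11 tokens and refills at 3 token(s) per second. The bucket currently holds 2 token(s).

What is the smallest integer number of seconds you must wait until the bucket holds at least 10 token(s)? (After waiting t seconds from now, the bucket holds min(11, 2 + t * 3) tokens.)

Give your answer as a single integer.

Need 2 + t * 3 >= 10, so t >= 8/3.
Smallest integer t = ceil(8/3) = 3.

Answer: 3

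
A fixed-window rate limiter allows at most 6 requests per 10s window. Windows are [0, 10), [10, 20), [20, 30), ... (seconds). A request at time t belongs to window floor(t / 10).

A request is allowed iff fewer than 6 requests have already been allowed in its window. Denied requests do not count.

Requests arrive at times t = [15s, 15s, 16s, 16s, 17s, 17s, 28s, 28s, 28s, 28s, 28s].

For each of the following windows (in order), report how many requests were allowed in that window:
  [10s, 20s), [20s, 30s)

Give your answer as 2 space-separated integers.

Answer: 6 5

Derivation:
Processing requests:
  req#1 t=15s (window 1): ALLOW
  req#2 t=15s (window 1): ALLOW
  req#3 t=16s (window 1): ALLOW
  req#4 t=16s (window 1): ALLOW
  req#5 t=17s (window 1): ALLOW
  req#6 t=17s (window 1): ALLOW
  req#7 t=28s (window 2): ALLOW
  req#8 t=28s (window 2): ALLOW
  req#9 t=28s (window 2): ALLOW
  req#10 t=28s (window 2): ALLOW
  req#11 t=28s (window 2): ALLOW

Allowed counts by window: 6 5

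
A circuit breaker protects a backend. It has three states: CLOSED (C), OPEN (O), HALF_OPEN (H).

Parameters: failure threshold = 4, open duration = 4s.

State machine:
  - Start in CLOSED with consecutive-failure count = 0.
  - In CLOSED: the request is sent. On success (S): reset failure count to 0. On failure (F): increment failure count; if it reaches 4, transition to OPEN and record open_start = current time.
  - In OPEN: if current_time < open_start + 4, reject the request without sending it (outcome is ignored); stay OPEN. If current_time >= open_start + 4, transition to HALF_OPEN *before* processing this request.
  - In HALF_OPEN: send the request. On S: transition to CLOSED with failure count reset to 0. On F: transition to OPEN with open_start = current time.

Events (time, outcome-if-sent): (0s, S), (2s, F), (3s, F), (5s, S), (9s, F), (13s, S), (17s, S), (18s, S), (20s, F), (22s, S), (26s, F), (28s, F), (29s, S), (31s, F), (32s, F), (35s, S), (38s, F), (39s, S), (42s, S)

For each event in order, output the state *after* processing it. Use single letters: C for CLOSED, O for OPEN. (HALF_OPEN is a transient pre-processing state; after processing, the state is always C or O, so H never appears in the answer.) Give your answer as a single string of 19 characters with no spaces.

Answer: CCCCCCCCCCCCCCCCCCC

Derivation:
State after each event:
  event#1 t=0s outcome=S: state=CLOSED
  event#2 t=2s outcome=F: state=CLOSED
  event#3 t=3s outcome=F: state=CLOSED
  event#4 t=5s outcome=S: state=CLOSED
  event#5 t=9s outcome=F: state=CLOSED
  event#6 t=13s outcome=S: state=CLOSED
  event#7 t=17s outcome=S: state=CLOSED
  event#8 t=18s outcome=S: state=CLOSED
  event#9 t=20s outcome=F: state=CLOSED
  event#10 t=22s outcome=S: state=CLOSED
  event#11 t=26s outcome=F: state=CLOSED
  event#12 t=28s outcome=F: state=CLOSED
  event#13 t=29s outcome=S: state=CLOSED
  event#14 t=31s outcome=F: state=CLOSED
  event#15 t=32s outcome=F: state=CLOSED
  event#16 t=35s outcome=S: state=CLOSED
  event#17 t=38s outcome=F: state=CLOSED
  event#18 t=39s outcome=S: state=CLOSED
  event#19 t=42s outcome=S: state=CLOSED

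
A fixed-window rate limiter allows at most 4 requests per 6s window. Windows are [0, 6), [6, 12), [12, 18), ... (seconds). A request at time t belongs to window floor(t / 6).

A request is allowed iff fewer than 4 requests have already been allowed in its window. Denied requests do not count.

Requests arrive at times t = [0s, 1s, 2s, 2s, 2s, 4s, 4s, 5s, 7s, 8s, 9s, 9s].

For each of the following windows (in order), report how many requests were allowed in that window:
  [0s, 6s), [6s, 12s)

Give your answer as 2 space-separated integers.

Answer: 4 4

Derivation:
Processing requests:
  req#1 t=0s (window 0): ALLOW
  req#2 t=1s (window 0): ALLOW
  req#3 t=2s (window 0): ALLOW
  req#4 t=2s (window 0): ALLOW
  req#5 t=2s (window 0): DENY
  req#6 t=4s (window 0): DENY
  req#7 t=4s (window 0): DENY
  req#8 t=5s (window 0): DENY
  req#9 t=7s (window 1): ALLOW
  req#10 t=8s (window 1): ALLOW
  req#11 t=9s (window 1): ALLOW
  req#12 t=9s (window 1): ALLOW

Allowed counts by window: 4 4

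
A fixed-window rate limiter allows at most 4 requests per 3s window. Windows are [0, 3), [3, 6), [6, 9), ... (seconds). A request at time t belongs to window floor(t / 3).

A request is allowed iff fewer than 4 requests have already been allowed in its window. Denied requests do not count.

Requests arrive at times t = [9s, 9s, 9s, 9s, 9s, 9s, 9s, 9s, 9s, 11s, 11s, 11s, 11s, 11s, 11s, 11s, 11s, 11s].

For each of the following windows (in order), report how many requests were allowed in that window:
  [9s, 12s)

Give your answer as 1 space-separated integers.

Processing requests:
  req#1 t=9s (window 3): ALLOW
  req#2 t=9s (window 3): ALLOW
  req#3 t=9s (window 3): ALLOW
  req#4 t=9s (window 3): ALLOW
  req#5 t=9s (window 3): DENY
  req#6 t=9s (window 3): DENY
  req#7 t=9s (window 3): DENY
  req#8 t=9s (window 3): DENY
  req#9 t=9s (window 3): DENY
  req#10 t=11s (window 3): DENY
  req#11 t=11s (window 3): DENY
  req#12 t=11s (window 3): DENY
  req#13 t=11s (window 3): DENY
  req#14 t=11s (window 3): DENY
  req#15 t=11s (window 3): DENY
  req#16 t=11s (window 3): DENY
  req#17 t=11s (window 3): DENY
  req#18 t=11s (window 3): DENY

Allowed counts by window: 4

Answer: 4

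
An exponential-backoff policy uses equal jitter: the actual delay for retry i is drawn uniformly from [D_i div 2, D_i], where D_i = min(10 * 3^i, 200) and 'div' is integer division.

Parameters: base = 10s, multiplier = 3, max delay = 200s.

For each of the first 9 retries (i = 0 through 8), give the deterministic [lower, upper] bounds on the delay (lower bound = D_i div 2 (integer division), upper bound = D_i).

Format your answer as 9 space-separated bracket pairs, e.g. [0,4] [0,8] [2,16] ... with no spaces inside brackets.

Answer: [5,10] [15,30] [45,90] [100,200] [100,200] [100,200] [100,200] [100,200] [100,200]

Derivation:
Computing bounds per retry:
  i=0: D_i=min(10*3^0,200)=10, bounds=[5,10]
  i=1: D_i=min(10*3^1,200)=30, bounds=[15,30]
  i=2: D_i=min(10*3^2,200)=90, bounds=[45,90]
  i=3: D_i=min(10*3^3,200)=200, bounds=[100,200]
  i=4: D_i=min(10*3^4,200)=200, bounds=[100,200]
  i=5: D_i=min(10*3^5,200)=200, bounds=[100,200]
  i=6: D_i=min(10*3^6,200)=200, bounds=[100,200]
  i=7: D_i=min(10*3^7,200)=200, bounds=[100,200]
  i=8: D_i=min(10*3^8,200)=200, bounds=[100,200]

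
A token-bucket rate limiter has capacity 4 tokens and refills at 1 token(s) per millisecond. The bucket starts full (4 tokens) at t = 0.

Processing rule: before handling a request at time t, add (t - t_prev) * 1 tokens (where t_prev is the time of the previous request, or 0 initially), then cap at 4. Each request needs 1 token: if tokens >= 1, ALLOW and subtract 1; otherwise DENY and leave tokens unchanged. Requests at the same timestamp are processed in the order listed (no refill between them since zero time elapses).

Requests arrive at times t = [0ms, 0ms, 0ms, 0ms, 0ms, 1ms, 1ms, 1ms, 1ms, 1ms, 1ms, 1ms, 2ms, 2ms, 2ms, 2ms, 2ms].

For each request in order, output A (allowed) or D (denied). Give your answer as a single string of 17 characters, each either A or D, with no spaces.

Simulating step by step:
  req#1 t=0ms: ALLOW
  req#2 t=0ms: ALLOW
  req#3 t=0ms: ALLOW
  req#4 t=0ms: ALLOW
  req#5 t=0ms: DENY
  req#6 t=1ms: ALLOW
  req#7 t=1ms: DENY
  req#8 t=1ms: DENY
  req#9 t=1ms: DENY
  req#10 t=1ms: DENY
  req#11 t=1ms: DENY
  req#12 t=1ms: DENY
  req#13 t=2ms: ALLOW
  req#14 t=2ms: DENY
  req#15 t=2ms: DENY
  req#16 t=2ms: DENY
  req#17 t=2ms: DENY

Answer: AAAADADDDDDDADDDD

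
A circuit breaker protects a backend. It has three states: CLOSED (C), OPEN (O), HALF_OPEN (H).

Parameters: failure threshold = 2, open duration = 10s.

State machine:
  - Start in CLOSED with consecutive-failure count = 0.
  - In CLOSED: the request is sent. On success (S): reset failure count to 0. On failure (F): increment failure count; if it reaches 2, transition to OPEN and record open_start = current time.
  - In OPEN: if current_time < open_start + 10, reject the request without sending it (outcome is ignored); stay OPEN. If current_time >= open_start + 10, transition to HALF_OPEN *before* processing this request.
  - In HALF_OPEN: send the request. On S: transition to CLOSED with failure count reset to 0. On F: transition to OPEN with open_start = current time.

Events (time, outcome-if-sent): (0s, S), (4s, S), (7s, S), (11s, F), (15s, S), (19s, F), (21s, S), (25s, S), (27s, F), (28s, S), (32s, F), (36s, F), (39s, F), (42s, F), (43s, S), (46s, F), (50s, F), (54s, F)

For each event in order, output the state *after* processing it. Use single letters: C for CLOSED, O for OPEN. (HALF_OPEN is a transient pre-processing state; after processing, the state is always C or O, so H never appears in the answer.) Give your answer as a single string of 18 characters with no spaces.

Answer: CCCCCCCCCCCOOOOOOO

Derivation:
State after each event:
  event#1 t=0s outcome=S: state=CLOSED
  event#2 t=4s outcome=S: state=CLOSED
  event#3 t=7s outcome=S: state=CLOSED
  event#4 t=11s outcome=F: state=CLOSED
  event#5 t=15s outcome=S: state=CLOSED
  event#6 t=19s outcome=F: state=CLOSED
  event#7 t=21s outcome=S: state=CLOSED
  event#8 t=25s outcome=S: state=CLOSED
  event#9 t=27s outcome=F: state=CLOSED
  event#10 t=28s outcome=S: state=CLOSED
  event#11 t=32s outcome=F: state=CLOSED
  event#12 t=36s outcome=F: state=OPEN
  event#13 t=39s outcome=F: state=OPEN
  event#14 t=42s outcome=F: state=OPEN
  event#15 t=43s outcome=S: state=OPEN
  event#16 t=46s outcome=F: state=OPEN
  event#17 t=50s outcome=F: state=OPEN
  event#18 t=54s outcome=F: state=OPEN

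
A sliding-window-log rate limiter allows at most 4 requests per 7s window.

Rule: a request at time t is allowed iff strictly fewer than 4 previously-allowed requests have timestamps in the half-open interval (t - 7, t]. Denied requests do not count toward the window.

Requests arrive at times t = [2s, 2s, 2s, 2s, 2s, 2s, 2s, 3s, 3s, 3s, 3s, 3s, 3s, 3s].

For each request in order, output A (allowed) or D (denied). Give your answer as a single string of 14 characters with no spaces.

Tracking allowed requests in the window:
  req#1 t=2s: ALLOW
  req#2 t=2s: ALLOW
  req#3 t=2s: ALLOW
  req#4 t=2s: ALLOW
  req#5 t=2s: DENY
  req#6 t=2s: DENY
  req#7 t=2s: DENY
  req#8 t=3s: DENY
  req#9 t=3s: DENY
  req#10 t=3s: DENY
  req#11 t=3s: DENY
  req#12 t=3s: DENY
  req#13 t=3s: DENY
  req#14 t=3s: DENY

Answer: AAAADDDDDDDDDD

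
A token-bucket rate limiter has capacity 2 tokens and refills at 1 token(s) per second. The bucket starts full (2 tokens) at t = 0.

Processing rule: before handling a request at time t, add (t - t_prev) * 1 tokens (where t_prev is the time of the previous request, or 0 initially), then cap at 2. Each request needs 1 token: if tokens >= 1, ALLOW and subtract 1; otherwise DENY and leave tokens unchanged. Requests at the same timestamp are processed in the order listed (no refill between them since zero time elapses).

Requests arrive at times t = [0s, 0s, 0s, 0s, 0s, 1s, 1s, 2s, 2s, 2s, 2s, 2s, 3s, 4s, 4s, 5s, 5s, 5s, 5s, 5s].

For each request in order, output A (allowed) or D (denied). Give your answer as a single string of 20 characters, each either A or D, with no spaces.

Answer: AADDDADADDDDAADADDDD

Derivation:
Simulating step by step:
  req#1 t=0s: ALLOW
  req#2 t=0s: ALLOW
  req#3 t=0s: DENY
  req#4 t=0s: DENY
  req#5 t=0s: DENY
  req#6 t=1s: ALLOW
  req#7 t=1s: DENY
  req#8 t=2s: ALLOW
  req#9 t=2s: DENY
  req#10 t=2s: DENY
  req#11 t=2s: DENY
  req#12 t=2s: DENY
  req#13 t=3s: ALLOW
  req#14 t=4s: ALLOW
  req#15 t=4s: DENY
  req#16 t=5s: ALLOW
  req#17 t=5s: DENY
  req#18 t=5s: DENY
  req#19 t=5s: DENY
  req#20 t=5s: DENY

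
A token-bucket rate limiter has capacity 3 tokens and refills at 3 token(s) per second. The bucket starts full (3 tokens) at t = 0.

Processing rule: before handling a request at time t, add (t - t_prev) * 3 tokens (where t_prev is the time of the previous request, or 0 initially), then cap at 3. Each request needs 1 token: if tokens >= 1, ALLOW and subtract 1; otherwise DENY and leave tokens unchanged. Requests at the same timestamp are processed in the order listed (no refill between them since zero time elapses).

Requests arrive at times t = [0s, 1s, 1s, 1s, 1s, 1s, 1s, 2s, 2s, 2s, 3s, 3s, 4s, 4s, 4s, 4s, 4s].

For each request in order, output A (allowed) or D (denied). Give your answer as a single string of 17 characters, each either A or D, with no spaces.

Simulating step by step:
  req#1 t=0s: ALLOW
  req#2 t=1s: ALLOW
  req#3 t=1s: ALLOW
  req#4 t=1s: ALLOW
  req#5 t=1s: DENY
  req#6 t=1s: DENY
  req#7 t=1s: DENY
  req#8 t=2s: ALLOW
  req#9 t=2s: ALLOW
  req#10 t=2s: ALLOW
  req#11 t=3s: ALLOW
  req#12 t=3s: ALLOW
  req#13 t=4s: ALLOW
  req#14 t=4s: ALLOW
  req#15 t=4s: ALLOW
  req#16 t=4s: DENY
  req#17 t=4s: DENY

Answer: AAAADDDAAAAAAAADD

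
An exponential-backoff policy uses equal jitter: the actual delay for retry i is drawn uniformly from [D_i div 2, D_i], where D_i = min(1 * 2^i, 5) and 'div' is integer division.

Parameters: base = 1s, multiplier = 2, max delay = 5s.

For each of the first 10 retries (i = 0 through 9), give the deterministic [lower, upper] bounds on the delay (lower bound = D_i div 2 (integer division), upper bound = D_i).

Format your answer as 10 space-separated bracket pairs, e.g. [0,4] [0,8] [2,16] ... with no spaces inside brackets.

Computing bounds per retry:
  i=0: D_i=min(1*2^0,5)=1, bounds=[0,1]
  i=1: D_i=min(1*2^1,5)=2, bounds=[1,2]
  i=2: D_i=min(1*2^2,5)=4, bounds=[2,4]
  i=3: D_i=min(1*2^3,5)=5, bounds=[2,5]
  i=4: D_i=min(1*2^4,5)=5, bounds=[2,5]
  i=5: D_i=min(1*2^5,5)=5, bounds=[2,5]
  i=6: D_i=min(1*2^6,5)=5, bounds=[2,5]
  i=7: D_i=min(1*2^7,5)=5, bounds=[2,5]
  i=8: D_i=min(1*2^8,5)=5, bounds=[2,5]
  i=9: D_i=min(1*2^9,5)=5, bounds=[2,5]

Answer: [0,1] [1,2] [2,4] [2,5] [2,5] [2,5] [2,5] [2,5] [2,5] [2,5]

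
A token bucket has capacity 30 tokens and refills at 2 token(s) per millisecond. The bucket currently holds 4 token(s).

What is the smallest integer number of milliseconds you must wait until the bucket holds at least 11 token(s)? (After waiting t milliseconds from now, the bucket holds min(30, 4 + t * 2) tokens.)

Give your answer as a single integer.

Need 4 + t * 2 >= 11, so t >= 7/2.
Smallest integer t = ceil(7/2) = 4.

Answer: 4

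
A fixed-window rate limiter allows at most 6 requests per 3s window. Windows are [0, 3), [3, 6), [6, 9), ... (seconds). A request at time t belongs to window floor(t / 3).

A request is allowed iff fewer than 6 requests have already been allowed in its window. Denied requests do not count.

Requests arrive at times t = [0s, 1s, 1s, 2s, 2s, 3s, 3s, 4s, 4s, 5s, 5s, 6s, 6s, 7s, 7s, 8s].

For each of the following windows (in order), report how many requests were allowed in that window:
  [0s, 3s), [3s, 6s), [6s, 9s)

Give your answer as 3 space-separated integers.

Answer: 5 6 5

Derivation:
Processing requests:
  req#1 t=0s (window 0): ALLOW
  req#2 t=1s (window 0): ALLOW
  req#3 t=1s (window 0): ALLOW
  req#4 t=2s (window 0): ALLOW
  req#5 t=2s (window 0): ALLOW
  req#6 t=3s (window 1): ALLOW
  req#7 t=3s (window 1): ALLOW
  req#8 t=4s (window 1): ALLOW
  req#9 t=4s (window 1): ALLOW
  req#10 t=5s (window 1): ALLOW
  req#11 t=5s (window 1): ALLOW
  req#12 t=6s (window 2): ALLOW
  req#13 t=6s (window 2): ALLOW
  req#14 t=7s (window 2): ALLOW
  req#15 t=7s (window 2): ALLOW
  req#16 t=8s (window 2): ALLOW

Allowed counts by window: 5 6 5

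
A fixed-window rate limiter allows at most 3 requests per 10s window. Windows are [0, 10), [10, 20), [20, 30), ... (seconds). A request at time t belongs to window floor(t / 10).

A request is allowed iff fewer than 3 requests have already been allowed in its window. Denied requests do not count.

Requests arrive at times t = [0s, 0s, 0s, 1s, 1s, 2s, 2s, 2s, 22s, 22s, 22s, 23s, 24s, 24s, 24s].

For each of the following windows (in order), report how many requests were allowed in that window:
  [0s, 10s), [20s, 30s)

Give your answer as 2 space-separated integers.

Answer: 3 3

Derivation:
Processing requests:
  req#1 t=0s (window 0): ALLOW
  req#2 t=0s (window 0): ALLOW
  req#3 t=0s (window 0): ALLOW
  req#4 t=1s (window 0): DENY
  req#5 t=1s (window 0): DENY
  req#6 t=2s (window 0): DENY
  req#7 t=2s (window 0): DENY
  req#8 t=2s (window 0): DENY
  req#9 t=22s (window 2): ALLOW
  req#10 t=22s (window 2): ALLOW
  req#11 t=22s (window 2): ALLOW
  req#12 t=23s (window 2): DENY
  req#13 t=24s (window 2): DENY
  req#14 t=24s (window 2): DENY
  req#15 t=24s (window 2): DENY

Allowed counts by window: 3 3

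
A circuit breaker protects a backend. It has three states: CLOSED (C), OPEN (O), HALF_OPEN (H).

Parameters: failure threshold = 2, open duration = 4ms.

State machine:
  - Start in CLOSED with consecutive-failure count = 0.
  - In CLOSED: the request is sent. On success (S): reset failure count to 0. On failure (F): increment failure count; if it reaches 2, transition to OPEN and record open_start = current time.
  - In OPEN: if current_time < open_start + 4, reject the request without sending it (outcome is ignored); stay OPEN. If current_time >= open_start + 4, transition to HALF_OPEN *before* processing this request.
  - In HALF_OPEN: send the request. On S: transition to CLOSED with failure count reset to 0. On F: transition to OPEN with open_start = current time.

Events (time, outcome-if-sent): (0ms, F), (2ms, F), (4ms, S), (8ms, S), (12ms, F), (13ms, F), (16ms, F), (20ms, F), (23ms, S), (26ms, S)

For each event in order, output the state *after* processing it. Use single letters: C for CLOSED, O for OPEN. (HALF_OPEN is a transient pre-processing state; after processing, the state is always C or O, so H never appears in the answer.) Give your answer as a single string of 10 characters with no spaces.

Answer: COOCCOOOOC

Derivation:
State after each event:
  event#1 t=0ms outcome=F: state=CLOSED
  event#2 t=2ms outcome=F: state=OPEN
  event#3 t=4ms outcome=S: state=OPEN
  event#4 t=8ms outcome=S: state=CLOSED
  event#5 t=12ms outcome=F: state=CLOSED
  event#6 t=13ms outcome=F: state=OPEN
  event#7 t=16ms outcome=F: state=OPEN
  event#8 t=20ms outcome=F: state=OPEN
  event#9 t=23ms outcome=S: state=OPEN
  event#10 t=26ms outcome=S: state=CLOSED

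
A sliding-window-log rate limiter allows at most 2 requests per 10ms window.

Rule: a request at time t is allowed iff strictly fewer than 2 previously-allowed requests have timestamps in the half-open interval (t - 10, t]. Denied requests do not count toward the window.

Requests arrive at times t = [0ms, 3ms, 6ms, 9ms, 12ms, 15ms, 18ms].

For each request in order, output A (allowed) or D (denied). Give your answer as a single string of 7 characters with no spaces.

Tracking allowed requests in the window:
  req#1 t=0ms: ALLOW
  req#2 t=3ms: ALLOW
  req#3 t=6ms: DENY
  req#4 t=9ms: DENY
  req#5 t=12ms: ALLOW
  req#6 t=15ms: ALLOW
  req#7 t=18ms: DENY

Answer: AADDAAD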